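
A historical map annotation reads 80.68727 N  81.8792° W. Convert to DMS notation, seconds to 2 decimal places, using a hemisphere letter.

80°41′14.17″ N, 81°52′45.12″ W

φ: 0.687270 × 60 = 41.23620′ → 41′, remainder × 60 = 14.1720″
Lon: 0.879200 × 60 = 52.75200′ → 52′, remainder × 60 = 45.1200″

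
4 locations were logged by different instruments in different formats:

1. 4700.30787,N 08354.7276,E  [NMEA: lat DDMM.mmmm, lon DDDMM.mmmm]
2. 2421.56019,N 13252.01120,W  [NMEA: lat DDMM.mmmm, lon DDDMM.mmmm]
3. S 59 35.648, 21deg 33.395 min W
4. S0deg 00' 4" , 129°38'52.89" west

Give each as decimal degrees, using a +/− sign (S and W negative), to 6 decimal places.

1. 47.005131, 83.912127
2. 24.359337, -132.866853
3. -59.594133, -21.556583
4. -0.001111, -129.648025

Point 1:
  Latitude: split at 2 digits → 47° and 0.30787′; 47 + 0.30787/60 = 47.0051312
  N ⇒ keep positive
  Longitude: degrees = first 3 digits = 83, minutes = 54.7276; 83 + 54.7276/60 = 83.9121267
  E → positive
Point 2:
  φ: degrees = first 2 digits = 24, minutes = 21.56019; 24 + 21.56019/60 = 24.3593365
  N ⇒ keep positive
  Lon: split at 3 digits → 132° and 52.0112′; 132 + 52.0112/60 = 132.8668533
  W → negative
Point 3:
  Lat: 35.648′ = 0.594133°; total 59.5941333
  hemisphere S, so the sign is −
  Longitude: 33.395′ = 0.556583°; total 21.5565833
  hemisphere W, so the sign is −
Point 4:
  Latitude: 0′ + 4″ = 0.06667′; 0 + 0.06667/60 = 0.0011111
  hemisphere S, so the sign is −
  Longitude: 129 + 38/60 + 52.89/3600 = 129.6480250
  hemisphere W, so the sign is −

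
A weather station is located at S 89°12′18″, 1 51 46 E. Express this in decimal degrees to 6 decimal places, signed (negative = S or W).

-89.205000, 1.862778

Latitude: 89 + 12/60 + 18/3600 = 89.2050000
S → negative
Lon: 1° + 51/60 + 46/3600 = 1 + 0.850000 + 0.012778 = 1.8627778
E ⇒ keep positive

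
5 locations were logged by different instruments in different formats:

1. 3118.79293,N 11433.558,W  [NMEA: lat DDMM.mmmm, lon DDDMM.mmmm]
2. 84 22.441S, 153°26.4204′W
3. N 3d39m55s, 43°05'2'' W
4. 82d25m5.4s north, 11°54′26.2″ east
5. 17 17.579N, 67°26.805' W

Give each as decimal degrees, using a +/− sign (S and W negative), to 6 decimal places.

1. 31.313216, -114.559300
2. -84.374017, -153.440340
3. 3.665278, -43.083889
4. 82.418167, 11.907278
5. 17.292983, -67.446750

Point 1:
  Lat: degrees = first 2 digits = 31, minutes = 18.79293; 31 + 18.79293/60 = 31.3132155
  N ⇒ keep positive
  λ: degrees = first 3 digits = 114, minutes = 33.558; 114 + 33.558/60 = 114.5593000
  W → negative
Point 2:
  Lat: 84 + 22.441/60 = 84.3740167
  hemisphere S, so the sign is −
  λ: 26.4204′ = 0.440340°; total 153.4403400
  W ⇒ negate
Point 3:
  Lat: 39′ + 55″ = 39.91667′; 3 + 39.91667/60 = 3.6652778
  N → positive
  λ: 43 + 5/60 + 2/3600 = 43.0838889
  W ⇒ negate
Point 4:
  Lat: 82 + 25/60 + 5.4/3600 = 82.4181667
  N ⇒ keep positive
  Lon: 11° + 54/60 + 26.2/3600 = 11 + 0.900000 + 0.007278 = 11.9072778
  E ⇒ keep positive
Point 5:
  φ: 17 + 17.579/60 = 17.2929833
  N → positive
  λ: 67 + 26.805/60 = 67.4467500
  W ⇒ negate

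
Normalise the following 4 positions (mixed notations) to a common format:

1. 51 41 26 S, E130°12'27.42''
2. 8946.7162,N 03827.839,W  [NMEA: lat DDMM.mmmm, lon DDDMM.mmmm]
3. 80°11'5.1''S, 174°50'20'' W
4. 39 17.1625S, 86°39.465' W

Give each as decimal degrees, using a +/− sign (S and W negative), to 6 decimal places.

Point 1:
  φ: 51 + 41/60 + 26/3600 = 51.6905556
  hemisphere S, so the sign is −
  Longitude: 130° + 12/60 + 27.42/3600 = 130 + 0.200000 + 0.007617 = 130.2076167
  E ⇒ keep positive
Point 2:
  Lat: degrees = first 2 digits = 89, minutes = 46.7162; 89 + 46.7162/60 = 89.7786033
  N → positive
  Lon: degrees = first 3 digits = 38, minutes = 27.839; 38 + 27.839/60 = 38.4639833
  W → negative
Point 3:
  Lat: 80° + 11/60 + 5.1/3600 = 80 + 0.183333 + 0.001417 = 80.1847500
  S → negative
  Lon: 174 + 50/60 + 20/3600 = 174.8388889
  W → negative
Point 4:
  Lat: 17.1625′ = 0.286042°; total 39.2860417
  S ⇒ negate
  Lon: 39.465′ = 0.657750°; total 86.6577500
  W ⇒ negate

1. -51.690556, 130.207617
2. 89.778603, -38.463983
3. -80.184750, -174.838889
4. -39.286042, -86.657750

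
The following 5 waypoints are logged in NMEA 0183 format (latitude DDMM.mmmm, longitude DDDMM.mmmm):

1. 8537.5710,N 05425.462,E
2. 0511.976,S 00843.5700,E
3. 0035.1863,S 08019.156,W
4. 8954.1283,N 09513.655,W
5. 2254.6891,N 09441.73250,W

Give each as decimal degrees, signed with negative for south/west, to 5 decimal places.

Point 1:
  Latitude: split at 2 digits → 85° and 37.571′; 85 + 37.571/60 = 85.626183
  N → positive
  Longitude: split at 3 digits → 054° and 25.462′; 54 + 25.462/60 = 54.424367
  E → positive
Point 2:
  Latitude: split at 2 digits → 05° and 11.976′; 5 + 11.976/60 = 5.199600
  hemisphere S, so the sign is −
  Lon: split at 3 digits → 008° and 43.57′; 8 + 43.57/60 = 8.726167
  E ⇒ keep positive
Point 3:
  Lat: degrees = first 2 digits = 0, minutes = 35.1863; 0 + 35.1863/60 = 0.586438
  S ⇒ negate
  λ: degrees = first 3 digits = 80, minutes = 19.156; 80 + 19.156/60 = 80.319267
  hemisphere W, so the sign is −
Point 4:
  Latitude: degrees = first 2 digits = 89, minutes = 54.1283; 89 + 54.1283/60 = 89.902138
  N ⇒ keep positive
  Longitude: degrees = first 3 digits = 95, minutes = 13.655; 95 + 13.655/60 = 95.227583
  W ⇒ negate
Point 5:
  φ: degrees = first 2 digits = 22, minutes = 54.6891; 22 + 54.6891/60 = 22.911485
  N → positive
  λ: degrees = first 3 digits = 94, minutes = 41.7325; 94 + 41.7325/60 = 94.695542
  hemisphere W, so the sign is −

1. 85.62618, 54.42437
2. -5.19960, 8.72617
3. -0.58644, -80.31927
4. 89.90214, -95.22758
5. 22.91149, -94.69554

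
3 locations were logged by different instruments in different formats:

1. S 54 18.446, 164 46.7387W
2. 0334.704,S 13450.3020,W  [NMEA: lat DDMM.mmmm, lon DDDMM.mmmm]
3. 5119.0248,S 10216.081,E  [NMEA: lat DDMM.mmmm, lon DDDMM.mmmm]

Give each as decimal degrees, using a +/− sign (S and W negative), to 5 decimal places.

1. -54.30743, -164.77898
2. -3.57840, -134.83837
3. -51.31708, 102.26802

Point 1:
  Latitude: 54 + 18.446/60 = 54.307433
  S → negative
  λ: 46.7387′ = 0.778978°; total 164.778978
  W ⇒ negate
Point 2:
  Latitude: degrees = first 2 digits = 3, minutes = 34.704; 3 + 34.704/60 = 3.578400
  S → negative
  Lon: degrees = first 3 digits = 134, minutes = 50.302; 134 + 50.302/60 = 134.838367
  hemisphere W, so the sign is −
Point 3:
  φ: degrees = first 2 digits = 51, minutes = 19.0248; 51 + 19.0248/60 = 51.317080
  S ⇒ negate
  λ: split at 3 digits → 102° and 16.081′; 102 + 16.081/60 = 102.268017
  E ⇒ keep positive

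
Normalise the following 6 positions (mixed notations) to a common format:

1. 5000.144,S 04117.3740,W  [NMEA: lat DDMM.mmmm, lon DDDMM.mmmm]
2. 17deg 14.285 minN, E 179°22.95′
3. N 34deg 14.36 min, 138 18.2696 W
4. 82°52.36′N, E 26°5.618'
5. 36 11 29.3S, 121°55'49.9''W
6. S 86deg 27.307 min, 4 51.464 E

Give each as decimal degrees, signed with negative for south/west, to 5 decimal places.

Point 1:
  Latitude: split at 2 digits → 50° and 0.144′; 50 + 0.144/60 = 50.002400
  S → negative
  Longitude: degrees = first 3 digits = 41, minutes = 17.374; 41 + 17.374/60 = 41.289567
  W ⇒ negate
Point 2:
  Lat: 14.285′ = 0.238083°; total 17.238083
  N → positive
  Lon: 22.95′ = 0.382500°; total 179.382500
  E ⇒ keep positive
Point 3:
  φ: 34 + 14.36/60 = 34.239333
  N ⇒ keep positive
  λ: 18.2696′ = 0.304493°; total 138.304493
  W → negative
Point 4:
  Lat: 52.36′ = 0.872667°; total 82.872667
  N ⇒ keep positive
  Lon: 5.618′ = 0.093633°; total 26.093633
  E → positive
Point 5:
  Latitude: 36 + 11/60 + 29.3/3600 = 36.191472
  S ⇒ negate
  Longitude: 55′ + 49.9″ = 55.83167′; 121 + 55.83167/60 = 121.930528
  W → negative
Point 6:
  Lat: 86 + 27.307/60 = 86.455117
  S ⇒ negate
  λ: 51.464′ = 0.857733°; total 4.857733
  E → positive

1. -50.00240, -41.28957
2. 17.23808, 179.38250
3. 34.23933, -138.30449
4. 82.87267, 26.09363
5. -36.19147, -121.93053
6. -86.45512, 4.85773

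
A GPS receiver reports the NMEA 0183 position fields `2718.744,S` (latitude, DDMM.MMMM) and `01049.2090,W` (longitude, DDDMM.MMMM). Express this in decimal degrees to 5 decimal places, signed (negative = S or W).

-27.31240, -10.82015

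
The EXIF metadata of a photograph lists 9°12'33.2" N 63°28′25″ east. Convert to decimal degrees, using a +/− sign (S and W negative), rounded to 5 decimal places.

Latitude: 9 + 12/60 + 33.2/3600 = 9.209222
N → positive
Longitude: 63° + 28/60 + 25/3600 = 63 + 0.466667 + 0.006944 = 63.473611
E ⇒ keep positive

9.20922, 63.47361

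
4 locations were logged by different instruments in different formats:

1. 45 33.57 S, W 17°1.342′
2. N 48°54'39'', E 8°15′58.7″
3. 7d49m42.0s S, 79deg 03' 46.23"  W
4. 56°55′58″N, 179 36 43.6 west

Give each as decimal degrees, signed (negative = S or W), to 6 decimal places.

Point 1:
  Lat: 33.57′ = 0.559500°; total 45.5595000
  hemisphere S, so the sign is −
  Lon: 17 + 1.342/60 = 17.0223667
  W ⇒ negate
Point 2:
  φ: 54′ + 39″ = 54.65000′; 48 + 54.65000/60 = 48.9108333
  N ⇒ keep positive
  Longitude: 8 + 15/60 + 58.7/3600 = 8.2663056
  E → positive
Point 3:
  φ: 7 + 49/60 + 42/3600 = 7.8283333
  hemisphere S, so the sign is −
  Longitude: 79 + 3/60 + 46.23/3600 = 79.0628417
  hemisphere W, so the sign is −
Point 4:
  Latitude: 56 + 55/60 + 58/3600 = 56.9327778
  N → positive
  Lon: 36′ + 43.6″ = 36.72667′; 179 + 36.72667/60 = 179.6121111
  W ⇒ negate

1. -45.559500, -17.022367
2. 48.910833, 8.266306
3. -7.828333, -79.062842
4. 56.932778, -179.612111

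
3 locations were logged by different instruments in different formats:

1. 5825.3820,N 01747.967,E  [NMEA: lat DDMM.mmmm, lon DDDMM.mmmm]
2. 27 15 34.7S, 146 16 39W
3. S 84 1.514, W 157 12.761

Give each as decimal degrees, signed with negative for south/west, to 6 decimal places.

Point 1:
  φ: degrees = first 2 digits = 58, minutes = 25.382; 58 + 25.382/60 = 58.4230333
  N ⇒ keep positive
  λ: degrees = first 3 digits = 17, minutes = 47.967; 17 + 47.967/60 = 17.7994500
  E → positive
Point 2:
  Lat: 15′ + 34.7″ = 15.57833′; 27 + 15.57833/60 = 27.2596389
  S ⇒ negate
  Longitude: 146 + 16/60 + 39/3600 = 146.2775000
  W ⇒ negate
Point 3:
  Lat: 84 + 1.514/60 = 84.0252333
  S ⇒ negate
  Longitude: 12.761′ = 0.212683°; total 157.2126833
  W → negative

1. 58.423033, 17.799450
2. -27.259639, -146.277500
3. -84.025233, -157.212683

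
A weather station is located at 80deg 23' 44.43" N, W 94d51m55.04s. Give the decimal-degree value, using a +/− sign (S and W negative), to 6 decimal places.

Latitude: 23′ + 44.43″ = 23.74050′; 80 + 23.74050/60 = 80.3956750
N ⇒ keep positive
λ: 94 + 51/60 + 55.04/3600 = 94.8652889
W ⇒ negate

80.395675, -94.865289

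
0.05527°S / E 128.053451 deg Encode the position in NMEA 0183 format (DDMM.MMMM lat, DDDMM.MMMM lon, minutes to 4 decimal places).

0003.3162,S / 12803.2071,E

φ: minutes = (0.055270 − 0) × 60 = 3.316200
Longitude: minutes = (128.053451 − 128) × 60 = 3.207060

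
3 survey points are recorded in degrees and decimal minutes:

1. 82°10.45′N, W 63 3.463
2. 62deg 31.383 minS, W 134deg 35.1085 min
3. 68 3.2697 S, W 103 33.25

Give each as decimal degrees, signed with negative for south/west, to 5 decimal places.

Point 1:
  Lat: 10.45′ = 0.174167°; total 82.174167
  N ⇒ keep positive
  Lon: 3.463′ = 0.057717°; total 63.057717
  W ⇒ negate
Point 2:
  Lat: 31.383′ = 0.523050°; total 62.523050
  hemisphere S, so the sign is −
  Longitude: 35.1085′ = 0.585142°; total 134.585142
  W ⇒ negate
Point 3:
  Lat: 68 + 3.2697/60 = 68.054495
  S → negative
  λ: 103 + 33.25/60 = 103.554167
  hemisphere W, so the sign is −

1. 82.17417, -63.05772
2. -62.52305, -134.58514
3. -68.05450, -103.55417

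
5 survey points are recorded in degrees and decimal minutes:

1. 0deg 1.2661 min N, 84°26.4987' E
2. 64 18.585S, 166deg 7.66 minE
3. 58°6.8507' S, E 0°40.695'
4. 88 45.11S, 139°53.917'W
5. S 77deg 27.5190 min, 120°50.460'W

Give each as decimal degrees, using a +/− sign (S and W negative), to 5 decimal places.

1. 0.02110, 84.44165
2. -64.30975, 166.12767
3. -58.11418, 0.67825
4. -88.75183, -139.89862
5. -77.45865, -120.84100

Point 1:
  Lat: 1.2661′ = 0.021102°; total 0.021102
  N → positive
  Lon: 26.4987′ = 0.441645°; total 84.441645
  E → positive
Point 2:
  Lat: 18.585′ = 0.309750°; total 64.309750
  S → negative
  λ: 166 + 7.66/60 = 166.127667
  E → positive
Point 3:
  φ: 58 + 6.8507/60 = 58.114178
  S → negative
  Lon: 40.695′ = 0.678250°; total 0.678250
  E ⇒ keep positive
Point 4:
  Latitude: 45.11′ = 0.751833°; total 88.751833
  hemisphere S, so the sign is −
  Longitude: 139 + 53.917/60 = 139.898617
  W → negative
Point 5:
  Lat: 77 + 27.519/60 = 77.458650
  hemisphere S, so the sign is −
  Longitude: 50.46′ = 0.841000°; total 120.841000
  W → negative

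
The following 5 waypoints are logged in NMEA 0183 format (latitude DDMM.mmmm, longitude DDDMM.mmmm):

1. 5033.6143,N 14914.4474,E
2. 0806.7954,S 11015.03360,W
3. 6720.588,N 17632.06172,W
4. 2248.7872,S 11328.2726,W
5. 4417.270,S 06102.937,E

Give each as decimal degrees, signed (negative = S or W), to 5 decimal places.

1. 50.56024, 149.24079
2. -8.11326, -110.25056
3. 67.34313, -176.53436
4. -22.81312, -113.47121
5. -44.28783, 61.04895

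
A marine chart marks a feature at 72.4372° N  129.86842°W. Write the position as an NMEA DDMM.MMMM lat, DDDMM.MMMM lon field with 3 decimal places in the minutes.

7226.232,N / 12952.105,W

φ: 72° + 0.437200 × 60 = 72° 26.23200′
λ: minutes = (129.868420 − 129) × 60 = 52.10520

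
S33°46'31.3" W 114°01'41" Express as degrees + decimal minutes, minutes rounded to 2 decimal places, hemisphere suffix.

Latitude: seconds/60 = 0.52167; minutes = 46 + 0.52167 = 46.5217
Lon: seconds/60 = 0.68333; minutes = 1 + 0.68333 = 1.6833

33° 46.52′ S, 114° 1.68′ W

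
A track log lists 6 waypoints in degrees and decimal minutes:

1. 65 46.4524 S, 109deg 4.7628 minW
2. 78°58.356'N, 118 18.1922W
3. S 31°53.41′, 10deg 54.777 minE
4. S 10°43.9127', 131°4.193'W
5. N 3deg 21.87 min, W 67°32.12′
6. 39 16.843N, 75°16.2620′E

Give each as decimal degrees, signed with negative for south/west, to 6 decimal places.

Point 1:
  Lat: 65 + 46.4524/60 = 65.7742067
  hemisphere S, so the sign is −
  Longitude: 4.7628′ = 0.079380°; total 109.0793800
  hemisphere W, so the sign is −
Point 2:
  Lat: 78 + 58.356/60 = 78.9726000
  N ⇒ keep positive
  Longitude: 118 + 18.1922/60 = 118.3032033
  hemisphere W, so the sign is −
Point 3:
  Latitude: 31 + 53.41/60 = 31.8901667
  S ⇒ negate
  Lon: 54.777′ = 0.912950°; total 10.9129500
  E ⇒ keep positive
Point 4:
  φ: 43.9127′ = 0.731878°; total 10.7318783
  S ⇒ negate
  Longitude: 131 + 4.193/60 = 131.0698833
  W → negative
Point 5:
  Lat: 21.87′ = 0.364500°; total 3.3645000
  N ⇒ keep positive
  Longitude: 32.12′ = 0.535333°; total 67.5353333
  W ⇒ negate
Point 6:
  Lat: 16.843′ = 0.280717°; total 39.2807167
  N → positive
  Lon: 75 + 16.262/60 = 75.2710333
  E ⇒ keep positive

1. -65.774207, -109.079380
2. 78.972600, -118.303203
3. -31.890167, 10.912950
4. -10.731878, -131.069883
5. 3.364500, -67.535333
6. 39.280717, 75.271033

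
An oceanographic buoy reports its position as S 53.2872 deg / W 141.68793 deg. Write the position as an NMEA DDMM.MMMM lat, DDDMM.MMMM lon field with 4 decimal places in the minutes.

Lat: 53° + 0.287200 × 60 = 53° 17.232000′
Longitude: fractional part 0.687930 → 41.275800 minutes

5317.2320,S / 14141.2758,W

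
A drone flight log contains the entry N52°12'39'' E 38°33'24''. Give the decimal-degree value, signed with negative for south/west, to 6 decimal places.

Lat: 52° + 12/60 + 39/3600 = 52 + 0.200000 + 0.010833 = 52.2108333
N ⇒ keep positive
Longitude: 33′ + 24″ = 33.40000′; 38 + 33.40000/60 = 38.5566667
E → positive

52.210833, 38.556667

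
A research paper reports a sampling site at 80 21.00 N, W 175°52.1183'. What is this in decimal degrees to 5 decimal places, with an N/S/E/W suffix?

Latitude: 80 + 21/60 = 80.350000
Lon: 175 + 52.1183/60 = 175.868638

80.35000° N, 175.86864° W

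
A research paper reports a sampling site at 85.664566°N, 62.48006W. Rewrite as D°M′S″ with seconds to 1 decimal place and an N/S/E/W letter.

85°39′52.4″ N, 62°28′48.2″ W

Latitude: 0.664566° → 39.87396′; 0.87396 × 60 = 52.438″
Longitude: 0.480060 × 60 = 28.80360′ → 28′, remainder × 60 = 48.216″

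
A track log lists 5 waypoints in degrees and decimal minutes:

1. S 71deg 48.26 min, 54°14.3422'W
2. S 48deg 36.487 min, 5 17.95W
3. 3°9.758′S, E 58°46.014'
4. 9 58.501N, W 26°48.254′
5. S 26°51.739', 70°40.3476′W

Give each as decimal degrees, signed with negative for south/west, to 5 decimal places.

Point 1:
  φ: 71 + 48.26/60 = 71.804333
  S → negative
  Longitude: 14.3422′ = 0.239037°; total 54.239037
  W ⇒ negate
Point 2:
  Lat: 36.487′ = 0.608117°; total 48.608117
  S → negative
  Lon: 17.95′ = 0.299167°; total 5.299167
  hemisphere W, so the sign is −
Point 3:
  Lat: 9.758′ = 0.162633°; total 3.162633
  S → negative
  Longitude: 46.014′ = 0.766900°; total 58.766900
  E → positive
Point 4:
  Lat: 58.501′ = 0.975017°; total 9.975017
  N ⇒ keep positive
  λ: 48.254′ = 0.804233°; total 26.804233
  W ⇒ negate
Point 5:
  φ: 26 + 51.739/60 = 26.862317
  S → negative
  Longitude: 40.3476′ = 0.672460°; total 70.672460
  hemisphere W, so the sign is −

1. -71.80433, -54.23904
2. -48.60812, -5.29917
3. -3.16263, 58.76690
4. 9.97502, -26.80423
5. -26.86232, -70.67246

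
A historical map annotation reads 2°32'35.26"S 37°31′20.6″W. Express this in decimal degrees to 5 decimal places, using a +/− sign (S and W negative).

-2.54313, -37.52239

Lat: 32′ + 35.26″ = 32.58767′; 2 + 32.58767/60 = 2.543128
S → negative
λ: 31′ + 20.6″ = 31.34333′; 37 + 31.34333/60 = 37.522389
W ⇒ negate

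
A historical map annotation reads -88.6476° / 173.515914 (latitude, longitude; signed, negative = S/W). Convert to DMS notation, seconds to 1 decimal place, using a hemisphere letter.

88°38′51.4″ S, 173°30′57.3″ E

Latitude is negative → S; |value| = 88.647600
φ: 0.647600 × 60 = 38.85600′ → 38′, remainder × 60 = 51.360″
λ: 0.515914 × 60 = 30.95484′ → 30′, remainder × 60 = 57.290″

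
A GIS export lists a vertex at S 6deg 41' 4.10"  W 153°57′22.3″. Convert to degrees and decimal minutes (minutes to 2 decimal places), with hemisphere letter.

φ: 41 + 4.1/60 = 41.0683′
Longitude: 57 + 22.3/60 = 57.3717′

6° 41.07′ S, 153° 57.37′ W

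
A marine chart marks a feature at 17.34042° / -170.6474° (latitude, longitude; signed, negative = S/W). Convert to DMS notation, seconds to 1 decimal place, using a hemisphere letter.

17°20′25.5″ N, 170°38′50.6″ W

Latitude: 0.340420° → 20.42520′; 0.42520 × 60 = 25.512″
Longitude is negative → W; |value| = 170.647400
Lon: whole degrees 170; 38.84400′ → 38′ and 50.640″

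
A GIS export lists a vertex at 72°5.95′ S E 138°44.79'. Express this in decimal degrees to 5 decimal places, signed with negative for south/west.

-72.09917, 138.74650

φ: 72 + 5.95/60 = 72.099167
hemisphere S, so the sign is −
λ: 138 + 44.79/60 = 138.746500
E → positive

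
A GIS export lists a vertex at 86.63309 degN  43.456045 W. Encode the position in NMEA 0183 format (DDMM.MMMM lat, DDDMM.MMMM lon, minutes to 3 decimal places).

Latitude: 86° + 0.633090 × 60 = 86° 37.98540′
Lon: minutes = (43.456045 − 43) × 60 = 27.36270

8637.985,N / 04327.363,W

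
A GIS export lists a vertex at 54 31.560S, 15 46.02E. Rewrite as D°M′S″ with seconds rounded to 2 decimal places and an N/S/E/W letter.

54°31′33.60″ S, 15°46′1.20″ E

Lat: 31.56000′ → 31′ and 0.56000 × 60 = 33.6000″
Longitude: 46.02000′ → 46′ and 0.02000 × 60 = 1.2000″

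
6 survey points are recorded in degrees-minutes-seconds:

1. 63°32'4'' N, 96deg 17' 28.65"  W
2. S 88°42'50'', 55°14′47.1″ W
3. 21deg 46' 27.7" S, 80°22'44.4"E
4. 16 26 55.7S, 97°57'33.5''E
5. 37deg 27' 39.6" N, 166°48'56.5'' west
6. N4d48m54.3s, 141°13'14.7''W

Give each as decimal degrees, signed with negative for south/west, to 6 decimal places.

1. 63.534444, -96.291292
2. -88.713889, -55.246417
3. -21.774361, 80.379000
4. -16.448806, 97.959306
5. 37.461000, -166.815694
6. 4.815083, -141.220750

Point 1:
  Lat: 63 + 32/60 + 4/3600 = 63.5344444
  N ⇒ keep positive
  Lon: 96 + 17/60 + 28.65/3600 = 96.2912917
  hemisphere W, so the sign is −
Point 2:
  Latitude: 42′ + 50″ = 42.83333′; 88 + 42.83333/60 = 88.7138889
  S → negative
  λ: 14′ + 47.1″ = 14.78500′; 55 + 14.78500/60 = 55.2464167
  W → negative
Point 3:
  Lat: 46′ + 27.7″ = 46.46167′; 21 + 46.46167/60 = 21.7743611
  S → negative
  Longitude: 80 + 22/60 + 44.4/3600 = 80.3790000
  E → positive
Point 4:
  φ: 16° + 26/60 + 55.7/3600 = 16 + 0.433333 + 0.015472 = 16.4488056
  S → negative
  Longitude: 97 + 57/60 + 33.5/3600 = 97.9593056
  E → positive
Point 5:
  Latitude: 27′ + 39.6″ = 27.66000′; 37 + 27.66000/60 = 37.4610000
  N → positive
  Lon: 166° + 48/60 + 56.5/3600 = 166 + 0.800000 + 0.015694 = 166.8156944
  hemisphere W, so the sign is −
Point 6:
  Lat: 4° + 48/60 + 54.3/3600 = 4 + 0.800000 + 0.015083 = 4.8150833
  N → positive
  Longitude: 141° + 13/60 + 14.7/3600 = 141 + 0.216667 + 0.004083 = 141.2207500
  W → negative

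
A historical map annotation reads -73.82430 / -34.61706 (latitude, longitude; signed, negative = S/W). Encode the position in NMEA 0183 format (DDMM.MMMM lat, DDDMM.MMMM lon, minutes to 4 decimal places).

7349.4580,S / 03437.0236,W

Latitude is negative → S; |value| = 73.824300
φ: fractional part 0.824300 → 49.458000 minutes
Longitude is negative → W; |value| = 34.617060
Lon: fractional part 0.617060 → 37.023600 minutes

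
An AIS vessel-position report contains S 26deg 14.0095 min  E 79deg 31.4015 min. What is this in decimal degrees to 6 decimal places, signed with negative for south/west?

-26.233492, 79.523358

φ: 26 + 14.0095/60 = 26.2334917
hemisphere S, so the sign is −
Lon: 31.4015′ = 0.523358°; total 79.5233583
E ⇒ keep positive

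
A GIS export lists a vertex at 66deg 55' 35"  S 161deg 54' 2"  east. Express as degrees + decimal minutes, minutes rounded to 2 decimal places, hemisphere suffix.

66° 55.58′ S, 161° 54.03′ E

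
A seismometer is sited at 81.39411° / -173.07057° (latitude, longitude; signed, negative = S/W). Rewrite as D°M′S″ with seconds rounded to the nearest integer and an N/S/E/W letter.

81°23′39″ N, 173°04′14″ W

φ: 0.394110° → 23.64660′; 0.64660 × 60 = 38.80″
Longitude is negative → W; |value| = 173.070570
λ: 0.070570 × 60 = 4.23420′ → 4′, remainder × 60 = 14.05″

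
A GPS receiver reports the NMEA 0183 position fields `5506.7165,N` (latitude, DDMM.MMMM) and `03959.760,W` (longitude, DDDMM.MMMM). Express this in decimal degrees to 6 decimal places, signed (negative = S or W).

55.111942, -39.996000

φ: split at 2 digits → 55° and 6.7165′; 55 + 6.7165/60 = 55.1119417
N ⇒ keep positive
Lon: degrees = first 3 digits = 39, minutes = 59.76; 39 + 59.76/60 = 39.9960000
W ⇒ negate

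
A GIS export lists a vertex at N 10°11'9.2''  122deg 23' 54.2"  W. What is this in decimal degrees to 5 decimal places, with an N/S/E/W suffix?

Lat: 11′ + 9.2″ = 11.15333′; 10 + 11.15333/60 = 10.185889
Lon: 122° + 23/60 + 54.2/3600 = 122 + 0.383333 + 0.015056 = 122.398389

10.18589° N, 122.39839° W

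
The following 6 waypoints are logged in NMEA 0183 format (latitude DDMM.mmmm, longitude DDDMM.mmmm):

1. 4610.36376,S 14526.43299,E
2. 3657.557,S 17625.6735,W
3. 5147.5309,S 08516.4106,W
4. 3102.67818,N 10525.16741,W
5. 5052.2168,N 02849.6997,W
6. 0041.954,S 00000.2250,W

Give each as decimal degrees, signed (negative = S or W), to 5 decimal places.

1. -46.17273, 145.44055
2. -36.95928, -176.42789
3. -51.79218, -85.27351
4. 31.04464, -105.41946
5. 50.87028, -28.82833
6. -0.69923, -0.00375

Point 1:
  Lat: degrees = first 2 digits = 46, minutes = 10.36376; 46 + 10.36376/60 = 46.172729
  S → negative
  Lon: split at 3 digits → 145° and 26.43299′; 145 + 26.43299/60 = 145.440550
  E → positive
Point 2:
  Lat: split at 2 digits → 36° and 57.557′; 36 + 57.557/60 = 36.959283
  hemisphere S, so the sign is −
  λ: degrees = first 3 digits = 176, minutes = 25.6735; 176 + 25.6735/60 = 176.427892
  hemisphere W, so the sign is −
Point 3:
  Latitude: degrees = first 2 digits = 51, minutes = 47.5309; 51 + 47.5309/60 = 51.792182
  S ⇒ negate
  Lon: split at 3 digits → 085° and 16.4106′; 85 + 16.4106/60 = 85.273510
  hemisphere W, so the sign is −
Point 4:
  Latitude: split at 2 digits → 31° and 2.67818′; 31 + 2.67818/60 = 31.044636
  N ⇒ keep positive
  Lon: degrees = first 3 digits = 105, minutes = 25.16741; 105 + 25.16741/60 = 105.419457
  hemisphere W, so the sign is −
Point 5:
  Latitude: split at 2 digits → 50° and 52.2168′; 50 + 52.2168/60 = 50.870280
  N ⇒ keep positive
  Longitude: split at 3 digits → 028° and 49.6997′; 28 + 49.6997/60 = 28.828328
  W ⇒ negate
Point 6:
  φ: split at 2 digits → 00° and 41.954′; 0 + 41.954/60 = 0.699233
  S ⇒ negate
  λ: split at 3 digits → 000° and 0.225′; 0 + 0.225/60 = 0.003750
  W → negative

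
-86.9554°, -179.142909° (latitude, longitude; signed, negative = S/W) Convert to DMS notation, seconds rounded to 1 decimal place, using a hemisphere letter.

86°57′19.4″ S, 179°08′34.5″ W

Latitude is negative → S; |value| = 86.955400
Latitude: whole degrees 86; 57.32400′ → 57′ and 19.440″
Longitude is negative → W; |value| = 179.142909
λ: whole degrees 179; 8.57454′ → 8′ and 34.472″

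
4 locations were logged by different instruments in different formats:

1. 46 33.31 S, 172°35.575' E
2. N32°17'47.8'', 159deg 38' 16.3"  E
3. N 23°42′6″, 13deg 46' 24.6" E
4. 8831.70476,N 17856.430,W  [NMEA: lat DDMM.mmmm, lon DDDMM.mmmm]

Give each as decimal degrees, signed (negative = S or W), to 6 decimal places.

Point 1:
  φ: 33.31′ = 0.555167°; total 46.5551667
  S → negative
  Longitude: 172 + 35.575/60 = 172.5929167
  E → positive
Point 2:
  φ: 32 + 17/60 + 47.8/3600 = 32.2966111
  N ⇒ keep positive
  Longitude: 159° + 38/60 + 16.3/3600 = 159 + 0.633333 + 0.004528 = 159.6378611
  E ⇒ keep positive
Point 3:
  Latitude: 23° + 42/60 + 6/3600 = 23 + 0.700000 + 0.001667 = 23.7016667
  N ⇒ keep positive
  Longitude: 13 + 46/60 + 24.6/3600 = 13.7735000
  E ⇒ keep positive
Point 4:
  Latitude: split at 2 digits → 88° and 31.70476′; 88 + 31.70476/60 = 88.5284127
  N → positive
  Lon: split at 3 digits → 178° and 56.43′; 178 + 56.43/60 = 178.9405000
  W → negative

1. -46.555167, 172.592917
2. 32.296611, 159.637861
3. 23.701667, 13.773500
4. 88.528413, -178.940500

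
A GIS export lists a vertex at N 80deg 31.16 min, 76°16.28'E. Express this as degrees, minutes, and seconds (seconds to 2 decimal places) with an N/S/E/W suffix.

80°31′9.60″ N, 76°16′16.80″ E

Lat: fractional minutes 0.16000 × 60 = 9.6000″
Longitude: 16.28000′ → 16′ and 0.28000 × 60 = 16.8000″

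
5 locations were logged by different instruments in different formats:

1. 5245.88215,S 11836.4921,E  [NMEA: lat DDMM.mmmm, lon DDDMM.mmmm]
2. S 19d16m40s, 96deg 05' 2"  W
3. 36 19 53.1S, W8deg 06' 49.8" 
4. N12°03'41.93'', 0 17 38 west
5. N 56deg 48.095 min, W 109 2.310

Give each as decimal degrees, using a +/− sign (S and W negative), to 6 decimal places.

1. -52.764703, 118.608202
2. -19.277778, -96.083889
3. -36.331417, -8.113833
4. 12.061647, -0.293889
5. 56.801583, -109.038500

Point 1:
  Lat: split at 2 digits → 52° and 45.88215′; 52 + 45.88215/60 = 52.7647025
  S ⇒ negate
  Lon: split at 3 digits → 118° and 36.4921′; 118 + 36.4921/60 = 118.6082017
  E → positive
Point 2:
  Latitude: 16′ + 40″ = 16.66667′; 19 + 16.66667/60 = 19.2777778
  hemisphere S, so the sign is −
  λ: 96 + 5/60 + 2/3600 = 96.0838889
  hemisphere W, so the sign is −
Point 3:
  Latitude: 36 + 19/60 + 53.1/3600 = 36.3314167
  S ⇒ negate
  Lon: 8 + 6/60 + 49.8/3600 = 8.1138333
  W ⇒ negate
Point 4:
  Latitude: 3′ + 41.93″ = 3.69883′; 12 + 3.69883/60 = 12.0616472
  N → positive
  Lon: 0 + 17/60 + 38/3600 = 0.2938889
  W ⇒ negate
Point 5:
  Lat: 48.095′ = 0.801583°; total 56.8015833
  N → positive
  Longitude: 2.31′ = 0.038500°; total 109.0385000
  W ⇒ negate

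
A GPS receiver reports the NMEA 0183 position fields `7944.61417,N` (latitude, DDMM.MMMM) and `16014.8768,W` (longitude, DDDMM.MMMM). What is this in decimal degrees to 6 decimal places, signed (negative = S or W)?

Latitude: degrees = first 2 digits = 79, minutes = 44.61417; 79 + 44.61417/60 = 79.7435695
N → positive
Longitude: degrees = first 3 digits = 160, minutes = 14.8768; 160 + 14.8768/60 = 160.2479467
hemisphere W, so the sign is −

79.743570, -160.247947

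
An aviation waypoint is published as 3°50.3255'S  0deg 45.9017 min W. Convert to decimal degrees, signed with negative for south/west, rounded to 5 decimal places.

Lat: 50.3255′ = 0.838758°; total 3.838758
hemisphere S, so the sign is −
Lon: 0 + 45.9017/60 = 0.765028
hemisphere W, so the sign is −

-3.83876, -0.76503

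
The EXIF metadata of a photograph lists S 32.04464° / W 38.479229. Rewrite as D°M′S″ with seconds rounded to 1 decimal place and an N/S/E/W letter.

Latitude: 0.044640 × 60 = 2.67840′ → 2′, remainder × 60 = 40.704″
Longitude: 0.479229 × 60 = 28.75374′ → 28′, remainder × 60 = 45.224″

32°02′40.7″ S, 38°28′45.2″ W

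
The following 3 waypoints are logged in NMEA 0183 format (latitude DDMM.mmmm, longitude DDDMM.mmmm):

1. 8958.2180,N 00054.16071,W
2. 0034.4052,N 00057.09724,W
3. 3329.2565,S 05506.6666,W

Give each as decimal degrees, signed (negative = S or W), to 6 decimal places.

1. 89.970300, -0.902679
2. 0.573420, -0.951621
3. -33.487608, -55.111110

Point 1:
  Latitude: split at 2 digits → 89° and 58.218′; 89 + 58.218/60 = 89.9703000
  N → positive
  λ: degrees = first 3 digits = 0, minutes = 54.16071; 0 + 54.16071/60 = 0.9026785
  W ⇒ negate
Point 2:
  Latitude: degrees = first 2 digits = 0, minutes = 34.4052; 0 + 34.4052/60 = 0.5734200
  N ⇒ keep positive
  Longitude: degrees = first 3 digits = 0, minutes = 57.09724; 0 + 57.09724/60 = 0.9516207
  W ⇒ negate
Point 3:
  φ: split at 2 digits → 33° and 29.2565′; 33 + 29.2565/60 = 33.4876083
  S ⇒ negate
  Longitude: split at 3 digits → 055° and 6.6666′; 55 + 6.6666/60 = 55.1111100
  W ⇒ negate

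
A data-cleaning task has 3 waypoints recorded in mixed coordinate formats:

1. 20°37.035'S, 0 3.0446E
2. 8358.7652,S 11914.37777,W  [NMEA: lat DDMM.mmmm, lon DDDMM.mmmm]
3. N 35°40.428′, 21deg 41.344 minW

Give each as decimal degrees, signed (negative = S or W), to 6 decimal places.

1. -20.617250, 0.050743
2. -83.979420, -119.239630
3. 35.673800, -21.689067

Point 1:
  φ: 20 + 37.035/60 = 20.6172500
  S → negative
  Lon: 0 + 3.0446/60 = 0.0507433
  E ⇒ keep positive
Point 2:
  Latitude: split at 2 digits → 83° and 58.7652′; 83 + 58.7652/60 = 83.9794200
  S → negative
  Lon: split at 3 digits → 119° and 14.37777′; 119 + 14.37777/60 = 119.2396295
  W ⇒ negate
Point 3:
  φ: 35 + 40.428/60 = 35.6738000
  N → positive
  Lon: 41.344′ = 0.689067°; total 21.6890667
  hemisphere W, so the sign is −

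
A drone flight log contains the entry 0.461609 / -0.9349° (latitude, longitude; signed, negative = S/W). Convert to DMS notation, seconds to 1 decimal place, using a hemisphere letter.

0°27′41.8″ N, 0°56′5.6″ W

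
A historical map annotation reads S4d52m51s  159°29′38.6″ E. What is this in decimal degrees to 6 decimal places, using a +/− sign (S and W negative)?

-4.880833, 159.494056

φ: 4 + 52/60 + 51/3600 = 4.8808333
hemisphere S, so the sign is −
Longitude: 159° + 29/60 + 38.6/3600 = 159 + 0.483333 + 0.010722 = 159.4940556
E ⇒ keep positive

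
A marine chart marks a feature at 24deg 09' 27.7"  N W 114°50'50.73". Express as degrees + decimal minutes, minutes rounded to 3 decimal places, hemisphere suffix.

Lat: 9 + 27.7/60 = 9.46167′
Longitude: 50 + 50.73/60 = 50.84550′

24° 9.462′ N, 114° 50.846′ W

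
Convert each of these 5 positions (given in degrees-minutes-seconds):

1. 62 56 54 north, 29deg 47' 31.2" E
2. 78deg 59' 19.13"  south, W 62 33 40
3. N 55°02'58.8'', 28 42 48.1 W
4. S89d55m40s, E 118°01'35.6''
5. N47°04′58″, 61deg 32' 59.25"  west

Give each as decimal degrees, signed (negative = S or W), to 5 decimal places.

1. 62.94833, 29.79200
2. -78.98865, -62.56111
3. 55.04967, -28.71336
4. -89.92778, 118.02656
5. 47.08278, -61.54979

Point 1:
  Latitude: 56′ + 54″ = 56.90000′; 62 + 56.90000/60 = 62.948333
  N → positive
  λ: 47′ + 31.2″ = 47.52000′; 29 + 47.52000/60 = 29.792000
  E → positive
Point 2:
  Latitude: 78° + 59/60 + 19.13/3600 = 78 + 0.983333 + 0.005314 = 78.988647
  S → negative
  Longitude: 33′ + 40″ = 33.66667′; 62 + 33.66667/60 = 62.561111
  hemisphere W, so the sign is −
Point 3:
  φ: 55 + 2/60 + 58.8/3600 = 55.049667
  N ⇒ keep positive
  λ: 28° + 42/60 + 48.1/3600 = 28 + 0.700000 + 0.013361 = 28.713361
  W ⇒ negate
Point 4:
  φ: 55′ + 40″ = 55.66667′; 89 + 55.66667/60 = 89.927778
  hemisphere S, so the sign is −
  Longitude: 1′ + 35.6″ = 1.59333′; 118 + 1.59333/60 = 118.026556
  E → positive
Point 5:
  Lat: 4′ + 58″ = 4.96667′; 47 + 4.96667/60 = 47.082778
  N → positive
  λ: 32′ + 59.25″ = 32.98750′; 61 + 32.98750/60 = 61.549792
  W → negative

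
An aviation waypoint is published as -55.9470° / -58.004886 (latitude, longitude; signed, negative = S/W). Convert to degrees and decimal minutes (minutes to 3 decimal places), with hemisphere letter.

Latitude is negative → S; |value| = 55.947000
Lat: minutes = (55.947000 − 55) × 60 = 56.82000
Longitude is negative → W; |value| = 58.004886
Longitude: minutes = (58.004886 − 58) × 60 = 0.29316

55° 56.820′ S, 58° 0.293′ W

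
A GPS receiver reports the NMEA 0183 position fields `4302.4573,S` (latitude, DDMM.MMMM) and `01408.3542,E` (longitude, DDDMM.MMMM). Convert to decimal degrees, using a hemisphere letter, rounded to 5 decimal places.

43.04096° S, 14.13924° E

φ: split at 2 digits → 43° and 2.4573′; 43 + 2.4573/60 = 43.040955
Longitude: degrees = first 3 digits = 14, minutes = 8.3542; 14 + 8.3542/60 = 14.139237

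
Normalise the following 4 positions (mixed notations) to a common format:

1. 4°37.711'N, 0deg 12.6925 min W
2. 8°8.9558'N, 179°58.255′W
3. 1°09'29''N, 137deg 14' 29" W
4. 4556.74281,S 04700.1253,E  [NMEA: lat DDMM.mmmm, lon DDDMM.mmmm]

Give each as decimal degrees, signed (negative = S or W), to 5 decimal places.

Point 1:
  Latitude: 37.711′ = 0.628517°; total 4.628517
  N ⇒ keep positive
  λ: 0 + 12.6925/60 = 0.211542
  hemisphere W, so the sign is −
Point 2:
  Lat: 8.9558′ = 0.149263°; total 8.149263
  N → positive
  Longitude: 179 + 58.255/60 = 179.970917
  hemisphere W, so the sign is −
Point 3:
  Lat: 9′ + 29″ = 9.48333′; 1 + 9.48333/60 = 1.158056
  N ⇒ keep positive
  λ: 137 + 14/60 + 29/3600 = 137.241389
  W → negative
Point 4:
  Latitude: split at 2 digits → 45° and 56.74281′; 45 + 56.74281/60 = 45.945714
  S → negative
  Longitude: degrees = first 3 digits = 47, minutes = 0.1253; 47 + 0.1253/60 = 47.002088
  E → positive

1. 4.62852, -0.21154
2. 8.14926, -179.97092
3. 1.15806, -137.24139
4. -45.94571, 47.00209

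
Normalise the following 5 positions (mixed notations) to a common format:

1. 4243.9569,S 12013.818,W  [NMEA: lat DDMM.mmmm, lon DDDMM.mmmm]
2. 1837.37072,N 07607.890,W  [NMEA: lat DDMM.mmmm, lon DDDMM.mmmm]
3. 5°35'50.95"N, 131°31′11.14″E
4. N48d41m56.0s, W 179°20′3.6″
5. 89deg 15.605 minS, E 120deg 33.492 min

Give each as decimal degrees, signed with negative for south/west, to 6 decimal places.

Point 1:
  φ: split at 2 digits → 42° and 43.9569′; 42 + 43.9569/60 = 42.7326150
  S → negative
  Longitude: split at 3 digits → 120° and 13.818′; 120 + 13.818/60 = 120.2303000
  W ⇒ negate
Point 2:
  Latitude: degrees = first 2 digits = 18, minutes = 37.37072; 18 + 37.37072/60 = 18.6228453
  N ⇒ keep positive
  Longitude: split at 3 digits → 076° and 7.89′; 76 + 7.89/60 = 76.1315000
  W ⇒ negate
Point 3:
  φ: 35′ + 50.95″ = 35.84917′; 5 + 35.84917/60 = 5.5974861
  N → positive
  Lon: 131 + 31/60 + 11.14/3600 = 131.5197611
  E → positive
Point 4:
  φ: 48° + 41/60 + 56/3600 = 48 + 0.683333 + 0.015556 = 48.6988889
  N ⇒ keep positive
  Lon: 179 + 20/60 + 3.6/3600 = 179.3343333
  hemisphere W, so the sign is −
Point 5:
  Lat: 15.605′ = 0.260083°; total 89.2600833
  S ⇒ negate
  Longitude: 120 + 33.492/60 = 120.5582000
  E → positive

1. -42.732615, -120.230300
2. 18.622845, -76.131500
3. 5.597486, 131.519761
4. 48.698889, -179.334333
5. -89.260083, 120.558200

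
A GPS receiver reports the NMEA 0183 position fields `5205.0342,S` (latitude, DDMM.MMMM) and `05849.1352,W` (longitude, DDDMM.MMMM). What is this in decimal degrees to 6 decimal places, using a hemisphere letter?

52.083903° S, 58.818920° W

φ: degrees = first 2 digits = 52, minutes = 5.0342; 52 + 5.0342/60 = 52.0839033
λ: split at 3 digits → 058° and 49.1352′; 58 + 49.1352/60 = 58.8189200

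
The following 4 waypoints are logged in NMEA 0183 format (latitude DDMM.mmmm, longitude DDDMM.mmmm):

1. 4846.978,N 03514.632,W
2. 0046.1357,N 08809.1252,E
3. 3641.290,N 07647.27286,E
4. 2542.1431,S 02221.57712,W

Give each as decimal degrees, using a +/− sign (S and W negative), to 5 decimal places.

1. 48.78297, -35.24387
2. 0.76893, 88.15209
3. 36.68817, 76.78788
4. -25.70239, -22.35962

Point 1:
  Latitude: split at 2 digits → 48° and 46.978′; 48 + 46.978/60 = 48.782967
  N → positive
  Longitude: degrees = first 3 digits = 35, minutes = 14.632; 35 + 14.632/60 = 35.243867
  hemisphere W, so the sign is −
Point 2:
  φ: degrees = first 2 digits = 0, minutes = 46.1357; 0 + 46.1357/60 = 0.768928
  N → positive
  λ: degrees = first 3 digits = 88, minutes = 9.1252; 88 + 9.1252/60 = 88.152087
  E → positive
Point 3:
  φ: split at 2 digits → 36° and 41.29′; 36 + 41.29/60 = 36.688167
  N → positive
  λ: degrees = first 3 digits = 76, minutes = 47.27286; 76 + 47.27286/60 = 76.787881
  E → positive
Point 4:
  Lat: split at 2 digits → 25° and 42.1431′; 25 + 42.1431/60 = 25.702385
  S ⇒ negate
  Longitude: split at 3 digits → 022° and 21.57712′; 22 + 21.57712/60 = 22.359619
  W → negative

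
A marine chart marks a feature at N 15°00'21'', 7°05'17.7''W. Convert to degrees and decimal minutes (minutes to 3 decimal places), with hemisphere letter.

15° 0.350′ N, 7° 5.295′ W

Lat: 0 + 21/60 = 0.35000′
Lon: seconds/60 = 0.29500; minutes = 5 + 0.29500 = 5.29500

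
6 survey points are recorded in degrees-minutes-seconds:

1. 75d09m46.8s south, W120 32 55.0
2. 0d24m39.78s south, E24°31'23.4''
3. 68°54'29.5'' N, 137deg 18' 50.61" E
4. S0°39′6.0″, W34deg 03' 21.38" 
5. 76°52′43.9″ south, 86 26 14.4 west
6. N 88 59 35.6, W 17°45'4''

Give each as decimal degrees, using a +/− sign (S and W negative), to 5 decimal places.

Point 1:
  φ: 9′ + 46.8″ = 9.78000′; 75 + 9.78000/60 = 75.163000
  S ⇒ negate
  Longitude: 120 + 32/60 + 55/3600 = 120.548611
  W → negative
Point 2:
  φ: 24′ + 39.78″ = 24.66300′; 0 + 24.66300/60 = 0.411050
  S → negative
  Longitude: 24° + 31/60 + 23.4/3600 = 24 + 0.516667 + 0.006500 = 24.523167
  E ⇒ keep positive
Point 3:
  Lat: 54′ + 29.5″ = 54.49167′; 68 + 54.49167/60 = 68.908194
  N → positive
  Longitude: 137 + 18/60 + 50.61/3600 = 137.314058
  E → positive
Point 4:
  Latitude: 0° + 39/60 + 6/3600 = 0 + 0.650000 + 0.001667 = 0.651667
  hemisphere S, so the sign is −
  Lon: 34° + 3/60 + 21.38/3600 = 34 + 0.050000 + 0.005939 = 34.055939
  W ⇒ negate
Point 5:
  Latitude: 76 + 52/60 + 43.9/3600 = 76.878861
  S → negative
  Lon: 86 + 26/60 + 14.4/3600 = 86.437333
  W → negative
Point 6:
  Latitude: 88° + 59/60 + 35.6/3600 = 88 + 0.983333 + 0.009889 = 88.993222
  N ⇒ keep positive
  Longitude: 17° + 45/60 + 4/3600 = 17 + 0.750000 + 0.001111 = 17.751111
  W ⇒ negate

1. -75.16300, -120.54861
2. -0.41105, 24.52317
3. 68.90819, 137.31406
4. -0.65167, -34.05594
5. -76.87886, -86.43733
6. 88.99322, -17.75111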